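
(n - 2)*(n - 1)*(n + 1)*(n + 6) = n^4 + 4*n^3 - 13*n^2 - 4*n + 12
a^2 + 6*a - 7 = (a - 1)*(a + 7)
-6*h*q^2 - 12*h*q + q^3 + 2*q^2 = q*(-6*h + q)*(q + 2)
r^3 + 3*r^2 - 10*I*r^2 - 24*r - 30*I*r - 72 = (r + 3)*(r - 6*I)*(r - 4*I)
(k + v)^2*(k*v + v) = k^3*v + 2*k^2*v^2 + k^2*v + k*v^3 + 2*k*v^2 + v^3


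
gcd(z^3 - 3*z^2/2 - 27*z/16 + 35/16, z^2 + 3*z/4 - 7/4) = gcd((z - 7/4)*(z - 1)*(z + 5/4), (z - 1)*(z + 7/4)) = z - 1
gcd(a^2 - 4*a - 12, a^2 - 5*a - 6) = a - 6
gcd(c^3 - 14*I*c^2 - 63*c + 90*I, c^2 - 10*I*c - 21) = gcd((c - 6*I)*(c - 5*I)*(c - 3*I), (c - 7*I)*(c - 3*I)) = c - 3*I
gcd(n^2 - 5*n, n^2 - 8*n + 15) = n - 5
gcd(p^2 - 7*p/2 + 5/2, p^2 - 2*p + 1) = p - 1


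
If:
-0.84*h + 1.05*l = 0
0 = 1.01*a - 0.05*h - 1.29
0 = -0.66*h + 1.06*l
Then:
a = 1.28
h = 0.00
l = 0.00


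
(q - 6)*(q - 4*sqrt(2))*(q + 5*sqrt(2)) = q^3 - 6*q^2 + sqrt(2)*q^2 - 40*q - 6*sqrt(2)*q + 240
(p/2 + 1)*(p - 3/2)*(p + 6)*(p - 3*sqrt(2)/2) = p^4/2 - 3*sqrt(2)*p^3/4 + 13*p^3/4 - 39*sqrt(2)*p^2/8 - 9*p + 27*sqrt(2)/2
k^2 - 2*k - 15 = (k - 5)*(k + 3)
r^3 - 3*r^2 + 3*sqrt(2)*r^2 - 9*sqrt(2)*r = r*(r - 3)*(r + 3*sqrt(2))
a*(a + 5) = a^2 + 5*a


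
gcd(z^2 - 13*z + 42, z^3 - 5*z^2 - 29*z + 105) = z - 7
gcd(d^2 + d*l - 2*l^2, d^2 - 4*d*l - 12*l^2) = d + 2*l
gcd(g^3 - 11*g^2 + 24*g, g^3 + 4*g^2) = g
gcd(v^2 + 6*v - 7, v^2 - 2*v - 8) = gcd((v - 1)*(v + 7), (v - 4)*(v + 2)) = 1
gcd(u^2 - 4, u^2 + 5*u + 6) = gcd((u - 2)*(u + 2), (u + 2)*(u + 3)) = u + 2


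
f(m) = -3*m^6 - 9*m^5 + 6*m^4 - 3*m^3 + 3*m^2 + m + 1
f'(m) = -18*m^5 - 45*m^4 + 24*m^3 - 9*m^2 + 6*m + 1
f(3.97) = -19265.87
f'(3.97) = -27544.69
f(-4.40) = -4367.39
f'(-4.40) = 10574.43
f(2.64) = -1909.00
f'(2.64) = -4098.48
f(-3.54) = 209.79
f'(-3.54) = 1742.10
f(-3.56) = 173.90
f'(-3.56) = 1847.38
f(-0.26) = 1.03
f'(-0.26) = -1.77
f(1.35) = -38.15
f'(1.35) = -178.43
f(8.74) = -1762919.77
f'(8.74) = -1165161.42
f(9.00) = -2088332.00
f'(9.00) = -1341305.00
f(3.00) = -3938.00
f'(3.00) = -7433.00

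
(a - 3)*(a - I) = a^2 - 3*a - I*a + 3*I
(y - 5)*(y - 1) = y^2 - 6*y + 5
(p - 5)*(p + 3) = p^2 - 2*p - 15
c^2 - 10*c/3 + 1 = (c - 3)*(c - 1/3)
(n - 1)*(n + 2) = n^2 + n - 2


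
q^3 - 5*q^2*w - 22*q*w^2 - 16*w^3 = (q - 8*w)*(q + w)*(q + 2*w)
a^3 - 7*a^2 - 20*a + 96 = (a - 8)*(a - 3)*(a + 4)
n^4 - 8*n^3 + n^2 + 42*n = n*(n - 7)*(n - 3)*(n + 2)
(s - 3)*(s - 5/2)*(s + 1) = s^3 - 9*s^2/2 + 2*s + 15/2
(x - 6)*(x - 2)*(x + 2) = x^3 - 6*x^2 - 4*x + 24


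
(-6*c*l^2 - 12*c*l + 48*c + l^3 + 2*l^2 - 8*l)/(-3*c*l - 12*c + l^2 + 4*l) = (6*c*l - 12*c - l^2 + 2*l)/(3*c - l)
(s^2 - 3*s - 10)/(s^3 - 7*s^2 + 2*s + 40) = 1/(s - 4)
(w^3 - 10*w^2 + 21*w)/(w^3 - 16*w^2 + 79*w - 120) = w*(w - 7)/(w^2 - 13*w + 40)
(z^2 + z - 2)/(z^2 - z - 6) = (z - 1)/(z - 3)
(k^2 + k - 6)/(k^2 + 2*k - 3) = (k - 2)/(k - 1)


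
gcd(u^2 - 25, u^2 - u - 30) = u + 5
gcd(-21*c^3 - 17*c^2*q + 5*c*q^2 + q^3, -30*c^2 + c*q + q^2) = 1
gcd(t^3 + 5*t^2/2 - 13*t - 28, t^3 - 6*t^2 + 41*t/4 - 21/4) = t - 7/2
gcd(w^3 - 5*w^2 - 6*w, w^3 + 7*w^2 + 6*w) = w^2 + w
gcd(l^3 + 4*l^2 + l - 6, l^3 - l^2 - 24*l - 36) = l^2 + 5*l + 6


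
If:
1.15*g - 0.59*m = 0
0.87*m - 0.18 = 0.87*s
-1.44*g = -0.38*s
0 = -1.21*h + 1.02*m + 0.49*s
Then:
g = -0.11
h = -0.36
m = -0.22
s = -0.43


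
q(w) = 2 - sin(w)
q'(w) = -cos(w)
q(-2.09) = 2.87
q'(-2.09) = 0.50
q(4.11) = 2.82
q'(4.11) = 0.57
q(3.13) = 1.99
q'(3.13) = 1.00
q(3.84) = 2.64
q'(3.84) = 0.77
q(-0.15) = 2.15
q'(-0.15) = -0.99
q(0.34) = 1.67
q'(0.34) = -0.94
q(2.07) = 1.12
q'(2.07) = 0.48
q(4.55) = 2.99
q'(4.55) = 0.16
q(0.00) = 2.00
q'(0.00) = -1.00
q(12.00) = 2.54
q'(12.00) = -0.84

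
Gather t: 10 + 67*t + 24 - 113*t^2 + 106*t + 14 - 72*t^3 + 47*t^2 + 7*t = -72*t^3 - 66*t^2 + 180*t + 48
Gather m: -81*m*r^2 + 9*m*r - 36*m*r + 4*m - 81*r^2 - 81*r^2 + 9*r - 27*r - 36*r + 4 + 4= m*(-81*r^2 - 27*r + 4) - 162*r^2 - 54*r + 8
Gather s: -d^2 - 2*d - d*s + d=-d^2 - d*s - d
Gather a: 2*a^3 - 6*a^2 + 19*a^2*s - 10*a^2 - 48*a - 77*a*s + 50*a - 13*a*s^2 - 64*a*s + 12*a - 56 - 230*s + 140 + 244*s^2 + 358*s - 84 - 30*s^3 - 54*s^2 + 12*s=2*a^3 + a^2*(19*s - 16) + a*(-13*s^2 - 141*s + 14) - 30*s^3 + 190*s^2 + 140*s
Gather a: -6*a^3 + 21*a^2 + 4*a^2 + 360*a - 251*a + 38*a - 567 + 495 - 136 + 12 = -6*a^3 + 25*a^2 + 147*a - 196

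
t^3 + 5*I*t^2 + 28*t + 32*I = (t - 4*I)*(t + I)*(t + 8*I)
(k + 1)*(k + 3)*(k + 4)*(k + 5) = k^4 + 13*k^3 + 59*k^2 + 107*k + 60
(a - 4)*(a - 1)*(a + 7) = a^3 + 2*a^2 - 31*a + 28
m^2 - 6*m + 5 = (m - 5)*(m - 1)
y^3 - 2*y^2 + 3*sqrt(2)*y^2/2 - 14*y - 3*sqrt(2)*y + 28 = (y - 2)*(y - 2*sqrt(2))*(y + 7*sqrt(2)/2)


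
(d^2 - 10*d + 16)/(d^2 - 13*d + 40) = (d - 2)/(d - 5)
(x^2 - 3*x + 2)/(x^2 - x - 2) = (x - 1)/(x + 1)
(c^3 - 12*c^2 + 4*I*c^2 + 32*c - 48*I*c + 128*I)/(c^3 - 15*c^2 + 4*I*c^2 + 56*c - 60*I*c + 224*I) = (c - 4)/(c - 7)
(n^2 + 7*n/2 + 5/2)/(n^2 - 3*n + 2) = (2*n^2 + 7*n + 5)/(2*(n^2 - 3*n + 2))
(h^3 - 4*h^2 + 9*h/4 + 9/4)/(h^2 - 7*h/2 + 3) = (2*h^2 - 5*h - 3)/(2*(h - 2))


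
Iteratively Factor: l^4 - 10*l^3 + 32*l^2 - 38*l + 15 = (l - 1)*(l^3 - 9*l^2 + 23*l - 15) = (l - 3)*(l - 1)*(l^2 - 6*l + 5) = (l - 3)*(l - 1)^2*(l - 5)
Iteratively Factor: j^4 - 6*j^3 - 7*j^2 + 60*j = (j - 5)*(j^3 - j^2 - 12*j) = j*(j - 5)*(j^2 - j - 12) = j*(j - 5)*(j + 3)*(j - 4)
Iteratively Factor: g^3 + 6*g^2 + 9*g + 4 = (g + 1)*(g^2 + 5*g + 4) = (g + 1)*(g + 4)*(g + 1)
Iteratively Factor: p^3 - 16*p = (p - 4)*(p^2 + 4*p) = (p - 4)*(p + 4)*(p)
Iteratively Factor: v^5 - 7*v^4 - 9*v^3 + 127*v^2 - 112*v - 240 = (v + 1)*(v^4 - 8*v^3 - v^2 + 128*v - 240) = (v + 1)*(v + 4)*(v^3 - 12*v^2 + 47*v - 60) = (v - 4)*(v + 1)*(v + 4)*(v^2 - 8*v + 15) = (v - 5)*(v - 4)*(v + 1)*(v + 4)*(v - 3)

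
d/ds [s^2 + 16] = 2*s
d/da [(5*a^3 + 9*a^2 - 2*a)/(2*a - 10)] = (5*a^3 - 33*a^2 - 45*a + 5)/(a^2 - 10*a + 25)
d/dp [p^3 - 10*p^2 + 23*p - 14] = 3*p^2 - 20*p + 23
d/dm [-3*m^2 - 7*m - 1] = -6*m - 7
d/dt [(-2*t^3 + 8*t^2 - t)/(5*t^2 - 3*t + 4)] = (-10*t^4 + 12*t^3 - 43*t^2 + 64*t - 4)/(25*t^4 - 30*t^3 + 49*t^2 - 24*t + 16)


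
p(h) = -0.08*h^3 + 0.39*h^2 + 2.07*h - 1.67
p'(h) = -0.24*h^2 + 0.78*h + 2.07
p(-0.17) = -2.01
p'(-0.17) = 1.93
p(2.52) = 4.74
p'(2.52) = 2.51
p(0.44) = -0.69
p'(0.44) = 2.37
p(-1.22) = -3.47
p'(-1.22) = 0.76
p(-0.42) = -2.46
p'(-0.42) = 1.70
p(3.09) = 6.09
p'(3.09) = 2.19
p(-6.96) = 29.79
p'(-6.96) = -14.98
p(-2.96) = -2.31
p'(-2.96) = -2.34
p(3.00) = 5.89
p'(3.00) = 2.25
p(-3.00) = -2.21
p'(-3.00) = -2.43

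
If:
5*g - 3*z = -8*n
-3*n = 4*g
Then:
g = -9*z/17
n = 12*z/17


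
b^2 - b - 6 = (b - 3)*(b + 2)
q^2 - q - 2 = (q - 2)*(q + 1)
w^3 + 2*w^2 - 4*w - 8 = (w - 2)*(w + 2)^2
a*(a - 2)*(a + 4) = a^3 + 2*a^2 - 8*a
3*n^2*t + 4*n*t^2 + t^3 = t*(n + t)*(3*n + t)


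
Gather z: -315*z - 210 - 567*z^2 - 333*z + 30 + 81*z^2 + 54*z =-486*z^2 - 594*z - 180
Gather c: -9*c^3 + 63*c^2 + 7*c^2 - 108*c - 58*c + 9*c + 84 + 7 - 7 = -9*c^3 + 70*c^2 - 157*c + 84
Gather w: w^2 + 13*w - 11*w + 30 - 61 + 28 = w^2 + 2*w - 3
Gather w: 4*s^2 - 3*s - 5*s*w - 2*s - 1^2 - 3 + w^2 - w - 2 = 4*s^2 - 5*s + w^2 + w*(-5*s - 1) - 6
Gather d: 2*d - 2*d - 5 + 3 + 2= 0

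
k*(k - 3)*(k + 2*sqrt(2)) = k^3 - 3*k^2 + 2*sqrt(2)*k^2 - 6*sqrt(2)*k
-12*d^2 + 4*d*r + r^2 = (-2*d + r)*(6*d + r)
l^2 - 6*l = l*(l - 6)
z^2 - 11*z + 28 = (z - 7)*(z - 4)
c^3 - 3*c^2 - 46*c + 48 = (c - 8)*(c - 1)*(c + 6)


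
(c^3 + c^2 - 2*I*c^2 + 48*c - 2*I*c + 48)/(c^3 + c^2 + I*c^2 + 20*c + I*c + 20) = (c^2 - 2*I*c + 48)/(c^2 + I*c + 20)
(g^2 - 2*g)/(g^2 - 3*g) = (g - 2)/(g - 3)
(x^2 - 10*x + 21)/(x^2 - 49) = (x - 3)/(x + 7)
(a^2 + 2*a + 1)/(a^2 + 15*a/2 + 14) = 2*(a^2 + 2*a + 1)/(2*a^2 + 15*a + 28)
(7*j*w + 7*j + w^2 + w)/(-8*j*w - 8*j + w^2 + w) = (7*j + w)/(-8*j + w)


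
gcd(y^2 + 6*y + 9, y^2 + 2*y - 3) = y + 3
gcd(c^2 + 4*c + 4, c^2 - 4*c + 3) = 1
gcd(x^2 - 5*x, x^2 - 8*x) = x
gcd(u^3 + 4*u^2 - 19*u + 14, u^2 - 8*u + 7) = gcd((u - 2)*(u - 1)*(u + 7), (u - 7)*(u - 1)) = u - 1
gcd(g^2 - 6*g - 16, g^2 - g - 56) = g - 8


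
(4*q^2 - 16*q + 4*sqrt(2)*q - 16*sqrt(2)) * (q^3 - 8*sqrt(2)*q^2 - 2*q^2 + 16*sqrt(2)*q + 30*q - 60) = 4*q^5 - 28*sqrt(2)*q^4 - 24*q^4 + 88*q^3 + 168*sqrt(2)*q^3 - 336*q^2 - 104*sqrt(2)*q^2 - 720*sqrt(2)*q + 448*q + 960*sqrt(2)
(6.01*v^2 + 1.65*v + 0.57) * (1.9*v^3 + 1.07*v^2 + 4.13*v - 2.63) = 11.419*v^5 + 9.5657*v^4 + 27.6698*v^3 - 8.3819*v^2 - 1.9854*v - 1.4991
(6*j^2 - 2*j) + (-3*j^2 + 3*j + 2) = 3*j^2 + j + 2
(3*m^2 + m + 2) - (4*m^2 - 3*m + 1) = -m^2 + 4*m + 1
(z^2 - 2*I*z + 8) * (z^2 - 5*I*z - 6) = z^4 - 7*I*z^3 - 8*z^2 - 28*I*z - 48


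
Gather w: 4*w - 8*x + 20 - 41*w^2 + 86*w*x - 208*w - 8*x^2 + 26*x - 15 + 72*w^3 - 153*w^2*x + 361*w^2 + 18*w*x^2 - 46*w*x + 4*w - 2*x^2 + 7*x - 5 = 72*w^3 + w^2*(320 - 153*x) + w*(18*x^2 + 40*x - 200) - 10*x^2 + 25*x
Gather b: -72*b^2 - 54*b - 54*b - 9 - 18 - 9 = -72*b^2 - 108*b - 36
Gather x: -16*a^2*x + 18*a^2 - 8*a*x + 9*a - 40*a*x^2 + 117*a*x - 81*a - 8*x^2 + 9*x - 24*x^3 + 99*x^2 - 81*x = 18*a^2 - 72*a - 24*x^3 + x^2*(91 - 40*a) + x*(-16*a^2 + 109*a - 72)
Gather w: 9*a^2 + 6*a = 9*a^2 + 6*a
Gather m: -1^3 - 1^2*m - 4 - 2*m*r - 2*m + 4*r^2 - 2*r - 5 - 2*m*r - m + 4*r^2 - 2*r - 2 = m*(-4*r - 4) + 8*r^2 - 4*r - 12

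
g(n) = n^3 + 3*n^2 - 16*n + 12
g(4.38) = 83.50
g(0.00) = 12.00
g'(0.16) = -14.96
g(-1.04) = 30.76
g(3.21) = 24.63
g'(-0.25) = -17.31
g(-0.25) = 16.17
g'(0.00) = -16.00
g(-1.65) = 42.08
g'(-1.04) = -19.00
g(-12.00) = -1092.00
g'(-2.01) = -15.94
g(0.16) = 9.52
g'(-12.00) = 344.00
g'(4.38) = 67.83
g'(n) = 3*n^2 + 6*n - 16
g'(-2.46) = -12.61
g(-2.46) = 54.63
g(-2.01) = 48.16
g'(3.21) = 34.17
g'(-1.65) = -17.73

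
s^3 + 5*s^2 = s^2*(s + 5)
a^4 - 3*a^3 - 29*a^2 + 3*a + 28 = (a - 7)*(a - 1)*(a + 1)*(a + 4)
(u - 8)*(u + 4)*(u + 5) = u^3 + u^2 - 52*u - 160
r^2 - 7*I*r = r*(r - 7*I)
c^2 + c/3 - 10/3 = (c - 5/3)*(c + 2)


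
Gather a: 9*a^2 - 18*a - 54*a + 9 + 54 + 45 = 9*a^2 - 72*a + 108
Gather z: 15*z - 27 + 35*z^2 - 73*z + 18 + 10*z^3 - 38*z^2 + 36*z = 10*z^3 - 3*z^2 - 22*z - 9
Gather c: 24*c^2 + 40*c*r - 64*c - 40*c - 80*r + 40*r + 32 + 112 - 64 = 24*c^2 + c*(40*r - 104) - 40*r + 80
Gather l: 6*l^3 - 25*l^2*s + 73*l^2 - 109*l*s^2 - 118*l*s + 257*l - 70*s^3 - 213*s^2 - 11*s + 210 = 6*l^3 + l^2*(73 - 25*s) + l*(-109*s^2 - 118*s + 257) - 70*s^3 - 213*s^2 - 11*s + 210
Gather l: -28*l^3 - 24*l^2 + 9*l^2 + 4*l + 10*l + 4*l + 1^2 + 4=-28*l^3 - 15*l^2 + 18*l + 5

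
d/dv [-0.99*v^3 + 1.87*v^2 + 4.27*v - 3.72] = -2.97*v^2 + 3.74*v + 4.27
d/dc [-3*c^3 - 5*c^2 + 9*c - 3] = -9*c^2 - 10*c + 9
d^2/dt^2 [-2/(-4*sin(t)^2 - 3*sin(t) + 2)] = 2*(-64*sin(t)^4 - 36*sin(t)^3 + 55*sin(t)^2 + 66*sin(t) + 34)/(3*sin(t) - 2*cos(2*t))^3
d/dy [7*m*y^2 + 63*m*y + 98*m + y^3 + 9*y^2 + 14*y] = 14*m*y + 63*m + 3*y^2 + 18*y + 14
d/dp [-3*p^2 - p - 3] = -6*p - 1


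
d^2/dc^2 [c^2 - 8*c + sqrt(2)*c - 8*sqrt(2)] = 2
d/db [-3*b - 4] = -3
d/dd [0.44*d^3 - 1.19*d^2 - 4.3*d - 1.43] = 1.32*d^2 - 2.38*d - 4.3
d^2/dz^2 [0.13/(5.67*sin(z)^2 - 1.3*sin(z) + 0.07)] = (-16.717428*sin(z)^4 + 2.87469*sin(z)^3 + 25.06283*sin(z)^2 - 5.76121*sin(z) + 0.336206)/(5.67*sin(z)^2 - 1.3*sin(z) + 0.07)^3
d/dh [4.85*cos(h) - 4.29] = -4.85*sin(h)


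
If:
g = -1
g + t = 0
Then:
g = -1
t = 1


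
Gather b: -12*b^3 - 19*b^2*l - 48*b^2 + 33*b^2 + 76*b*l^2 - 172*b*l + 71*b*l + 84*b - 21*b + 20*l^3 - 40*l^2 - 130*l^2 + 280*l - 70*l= -12*b^3 + b^2*(-19*l - 15) + b*(76*l^2 - 101*l + 63) + 20*l^3 - 170*l^2 + 210*l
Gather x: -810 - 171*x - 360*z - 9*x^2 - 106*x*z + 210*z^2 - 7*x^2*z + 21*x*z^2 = x^2*(-7*z - 9) + x*(21*z^2 - 106*z - 171) + 210*z^2 - 360*z - 810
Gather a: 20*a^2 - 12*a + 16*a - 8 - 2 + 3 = 20*a^2 + 4*a - 7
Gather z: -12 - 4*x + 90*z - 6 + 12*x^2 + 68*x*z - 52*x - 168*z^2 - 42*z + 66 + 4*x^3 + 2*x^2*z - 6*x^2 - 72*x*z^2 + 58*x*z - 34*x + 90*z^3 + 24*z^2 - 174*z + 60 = 4*x^3 + 6*x^2 - 90*x + 90*z^3 + z^2*(-72*x - 144) + z*(2*x^2 + 126*x - 126) + 108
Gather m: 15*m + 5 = 15*m + 5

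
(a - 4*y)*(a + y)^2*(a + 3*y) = a^4 + a^3*y - 13*a^2*y^2 - 25*a*y^3 - 12*y^4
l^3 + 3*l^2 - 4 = (l - 1)*(l + 2)^2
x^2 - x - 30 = (x - 6)*(x + 5)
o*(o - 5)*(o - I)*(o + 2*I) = o^4 - 5*o^3 + I*o^3 + 2*o^2 - 5*I*o^2 - 10*o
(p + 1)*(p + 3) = p^2 + 4*p + 3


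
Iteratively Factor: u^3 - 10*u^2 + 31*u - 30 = (u - 3)*(u^2 - 7*u + 10) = (u - 3)*(u - 2)*(u - 5)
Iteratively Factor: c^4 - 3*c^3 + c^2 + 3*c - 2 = (c - 2)*(c^3 - c^2 - c + 1) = (c - 2)*(c - 1)*(c^2 - 1) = (c - 2)*(c - 1)^2*(c + 1)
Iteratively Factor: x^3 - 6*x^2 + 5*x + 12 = (x - 3)*(x^2 - 3*x - 4) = (x - 3)*(x + 1)*(x - 4)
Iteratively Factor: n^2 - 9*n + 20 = (n - 4)*(n - 5)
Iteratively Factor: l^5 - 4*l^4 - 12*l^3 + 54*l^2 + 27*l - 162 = (l - 3)*(l^4 - l^3 - 15*l^2 + 9*l + 54) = (l - 3)*(l + 3)*(l^3 - 4*l^2 - 3*l + 18) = (l - 3)^2*(l + 3)*(l^2 - l - 6) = (l - 3)^3*(l + 3)*(l + 2)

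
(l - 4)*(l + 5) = l^2 + l - 20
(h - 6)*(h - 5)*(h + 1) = h^3 - 10*h^2 + 19*h + 30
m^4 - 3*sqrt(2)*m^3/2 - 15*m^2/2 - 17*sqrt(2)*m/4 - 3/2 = (m - 3*sqrt(2))*(m + sqrt(2)/2)^3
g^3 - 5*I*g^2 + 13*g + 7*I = (g - 7*I)*(g + I)^2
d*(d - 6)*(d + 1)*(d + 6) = d^4 + d^3 - 36*d^2 - 36*d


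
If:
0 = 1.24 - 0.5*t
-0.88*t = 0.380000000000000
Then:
No Solution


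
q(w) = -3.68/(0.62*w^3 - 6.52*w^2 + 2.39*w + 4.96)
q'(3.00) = -0.08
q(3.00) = 0.12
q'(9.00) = 0.05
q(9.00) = 0.07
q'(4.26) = -0.02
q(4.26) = 0.07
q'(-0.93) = 5.13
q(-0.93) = 1.08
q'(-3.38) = 0.02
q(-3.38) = 0.04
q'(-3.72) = 0.02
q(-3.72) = 0.03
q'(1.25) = -38.24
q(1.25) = 3.58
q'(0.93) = -7.17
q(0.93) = -1.80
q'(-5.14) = 0.01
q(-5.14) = 0.01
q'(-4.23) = 0.01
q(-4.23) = 0.02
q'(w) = -3.68*(-1.86*w^2 + 13.04*w - 2.39)/(0.62*w^3 - 6.52*w^2 + 2.39*w + 4.96)^2 = (6.8448*w^2 - 47.9872*w + 8.7952)/(0.62*w^3 - 6.52*w^2 + 2.39*w + 4.96)^2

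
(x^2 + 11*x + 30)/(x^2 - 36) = (x + 5)/(x - 6)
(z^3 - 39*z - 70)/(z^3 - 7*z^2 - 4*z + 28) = (z + 5)/(z - 2)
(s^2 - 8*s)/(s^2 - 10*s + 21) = s*(s - 8)/(s^2 - 10*s + 21)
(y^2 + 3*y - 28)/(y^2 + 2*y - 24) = (y + 7)/(y + 6)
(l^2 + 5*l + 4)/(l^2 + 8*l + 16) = (l + 1)/(l + 4)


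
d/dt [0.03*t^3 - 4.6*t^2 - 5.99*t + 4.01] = 0.09*t^2 - 9.2*t - 5.99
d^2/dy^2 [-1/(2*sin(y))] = (sin(y)^2 - 2)/(2*sin(y)^3)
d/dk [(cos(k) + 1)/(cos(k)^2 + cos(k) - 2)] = (cos(k)^2 + 2*cos(k) + 3)*sin(k)/(cos(k)^2 + cos(k) - 2)^2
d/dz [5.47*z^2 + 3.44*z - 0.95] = 10.94*z + 3.44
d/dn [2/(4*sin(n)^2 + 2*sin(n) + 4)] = -(4*sin(n) + 1)*cos(n)/(sin(n) - cos(2*n) + 3)^2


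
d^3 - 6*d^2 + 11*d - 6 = (d - 3)*(d - 2)*(d - 1)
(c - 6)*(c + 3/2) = c^2 - 9*c/2 - 9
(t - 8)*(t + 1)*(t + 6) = t^3 - t^2 - 50*t - 48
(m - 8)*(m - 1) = m^2 - 9*m + 8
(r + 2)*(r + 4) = r^2 + 6*r + 8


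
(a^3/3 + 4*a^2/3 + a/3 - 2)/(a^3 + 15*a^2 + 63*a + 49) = (a^3 + 4*a^2 + a - 6)/(3*(a^3 + 15*a^2 + 63*a + 49))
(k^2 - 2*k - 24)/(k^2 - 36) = (k + 4)/(k + 6)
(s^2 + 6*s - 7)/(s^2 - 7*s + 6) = (s + 7)/(s - 6)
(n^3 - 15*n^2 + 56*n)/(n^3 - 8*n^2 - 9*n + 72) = n*(n - 7)/(n^2 - 9)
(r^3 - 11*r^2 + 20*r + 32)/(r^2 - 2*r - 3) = (r^2 - 12*r + 32)/(r - 3)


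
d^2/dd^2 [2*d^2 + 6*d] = 4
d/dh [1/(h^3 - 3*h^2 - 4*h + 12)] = (-3*h^2 + 6*h + 4)/(h^3 - 3*h^2 - 4*h + 12)^2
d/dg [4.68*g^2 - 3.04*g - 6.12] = 9.36*g - 3.04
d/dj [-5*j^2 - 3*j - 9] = -10*j - 3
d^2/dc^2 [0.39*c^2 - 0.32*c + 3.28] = 0.780000000000000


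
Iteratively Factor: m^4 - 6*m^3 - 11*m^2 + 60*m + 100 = (m - 5)*(m^3 - m^2 - 16*m - 20) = (m - 5)^2*(m^2 + 4*m + 4) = (m - 5)^2*(m + 2)*(m + 2)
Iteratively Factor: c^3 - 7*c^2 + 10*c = (c - 2)*(c^2 - 5*c) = c*(c - 2)*(c - 5)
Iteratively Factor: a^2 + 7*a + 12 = (a + 4)*(a + 3)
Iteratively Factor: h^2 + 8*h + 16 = (h + 4)*(h + 4)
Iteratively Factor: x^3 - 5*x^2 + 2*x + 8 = (x - 2)*(x^2 - 3*x - 4) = (x - 2)*(x + 1)*(x - 4)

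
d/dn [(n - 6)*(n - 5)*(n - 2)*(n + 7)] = 4*n^3 - 18*n^2 - 78*n + 304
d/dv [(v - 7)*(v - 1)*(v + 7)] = 3*v^2 - 2*v - 49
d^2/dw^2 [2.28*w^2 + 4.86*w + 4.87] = 4.56000000000000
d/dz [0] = 0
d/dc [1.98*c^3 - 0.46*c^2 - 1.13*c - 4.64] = 5.94*c^2 - 0.92*c - 1.13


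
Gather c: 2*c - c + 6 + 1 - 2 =c + 5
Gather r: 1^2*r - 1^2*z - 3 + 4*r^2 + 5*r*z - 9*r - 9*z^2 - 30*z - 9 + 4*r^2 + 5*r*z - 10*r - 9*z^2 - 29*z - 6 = 8*r^2 + r*(10*z - 18) - 18*z^2 - 60*z - 18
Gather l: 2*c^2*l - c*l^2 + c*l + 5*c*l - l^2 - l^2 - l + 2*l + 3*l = l^2*(-c - 2) + l*(2*c^2 + 6*c + 4)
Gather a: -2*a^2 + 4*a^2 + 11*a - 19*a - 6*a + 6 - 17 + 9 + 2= 2*a^2 - 14*a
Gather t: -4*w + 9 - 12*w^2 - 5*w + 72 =-12*w^2 - 9*w + 81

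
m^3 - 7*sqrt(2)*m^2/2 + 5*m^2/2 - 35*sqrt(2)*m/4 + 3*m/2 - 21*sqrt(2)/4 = (m + 1)*(m + 3/2)*(m - 7*sqrt(2)/2)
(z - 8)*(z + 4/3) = z^2 - 20*z/3 - 32/3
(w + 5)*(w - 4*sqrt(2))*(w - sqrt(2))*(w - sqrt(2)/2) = w^4 - 11*sqrt(2)*w^3/2 + 5*w^3 - 55*sqrt(2)*w^2/2 + 13*w^2 - 4*sqrt(2)*w + 65*w - 20*sqrt(2)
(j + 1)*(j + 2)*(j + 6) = j^3 + 9*j^2 + 20*j + 12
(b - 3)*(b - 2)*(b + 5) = b^3 - 19*b + 30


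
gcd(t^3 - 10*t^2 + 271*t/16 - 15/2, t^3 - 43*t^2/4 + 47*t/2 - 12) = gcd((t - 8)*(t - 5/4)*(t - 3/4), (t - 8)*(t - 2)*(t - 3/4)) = t^2 - 35*t/4 + 6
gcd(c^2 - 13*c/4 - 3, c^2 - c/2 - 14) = c - 4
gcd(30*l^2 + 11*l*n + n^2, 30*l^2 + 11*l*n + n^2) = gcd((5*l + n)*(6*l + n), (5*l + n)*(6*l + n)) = 30*l^2 + 11*l*n + n^2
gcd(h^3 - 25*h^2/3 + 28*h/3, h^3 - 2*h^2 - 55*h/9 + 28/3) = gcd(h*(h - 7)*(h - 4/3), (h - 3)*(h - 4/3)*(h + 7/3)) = h - 4/3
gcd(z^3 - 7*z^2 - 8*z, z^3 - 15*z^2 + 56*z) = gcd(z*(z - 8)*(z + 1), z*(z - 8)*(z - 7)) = z^2 - 8*z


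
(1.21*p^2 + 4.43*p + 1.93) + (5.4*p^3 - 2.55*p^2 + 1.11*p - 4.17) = 5.4*p^3 - 1.34*p^2 + 5.54*p - 2.24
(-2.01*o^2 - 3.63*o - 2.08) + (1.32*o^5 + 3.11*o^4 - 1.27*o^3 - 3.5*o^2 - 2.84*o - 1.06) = 1.32*o^5 + 3.11*o^4 - 1.27*o^3 - 5.51*o^2 - 6.47*o - 3.14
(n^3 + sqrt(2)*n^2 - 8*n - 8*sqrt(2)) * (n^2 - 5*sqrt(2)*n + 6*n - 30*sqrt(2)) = n^5 - 4*sqrt(2)*n^4 + 6*n^4 - 24*sqrt(2)*n^3 - 18*n^3 - 108*n^2 + 32*sqrt(2)*n^2 + 80*n + 192*sqrt(2)*n + 480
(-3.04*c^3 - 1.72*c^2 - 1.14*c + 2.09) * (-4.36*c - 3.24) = 13.2544*c^4 + 17.3488*c^3 + 10.5432*c^2 - 5.4188*c - 6.7716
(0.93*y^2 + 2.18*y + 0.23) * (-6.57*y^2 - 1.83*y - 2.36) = -6.1101*y^4 - 16.0245*y^3 - 7.6953*y^2 - 5.5657*y - 0.5428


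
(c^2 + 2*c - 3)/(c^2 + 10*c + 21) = (c - 1)/(c + 7)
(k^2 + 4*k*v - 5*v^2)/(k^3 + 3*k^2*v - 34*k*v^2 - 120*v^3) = (-k + v)/(-k^2 + 2*k*v + 24*v^2)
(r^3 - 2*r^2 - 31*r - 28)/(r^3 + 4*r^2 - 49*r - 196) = (r + 1)/(r + 7)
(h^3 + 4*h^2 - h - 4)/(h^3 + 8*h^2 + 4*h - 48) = (h^2 - 1)/(h^2 + 4*h - 12)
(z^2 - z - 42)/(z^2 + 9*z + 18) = (z - 7)/(z + 3)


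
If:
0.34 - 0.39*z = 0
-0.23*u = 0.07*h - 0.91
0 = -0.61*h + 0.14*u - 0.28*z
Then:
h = 0.47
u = 3.81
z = 0.87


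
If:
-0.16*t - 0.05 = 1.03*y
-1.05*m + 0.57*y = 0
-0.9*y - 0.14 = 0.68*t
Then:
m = -0.01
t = -0.18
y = -0.02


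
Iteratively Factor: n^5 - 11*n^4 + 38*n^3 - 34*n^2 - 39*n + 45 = (n - 1)*(n^4 - 10*n^3 + 28*n^2 - 6*n - 45) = (n - 3)*(n - 1)*(n^3 - 7*n^2 + 7*n + 15) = (n - 3)*(n - 1)*(n + 1)*(n^2 - 8*n + 15) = (n - 5)*(n - 3)*(n - 1)*(n + 1)*(n - 3)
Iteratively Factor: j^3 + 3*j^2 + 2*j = (j + 2)*(j^2 + j) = (j + 1)*(j + 2)*(j)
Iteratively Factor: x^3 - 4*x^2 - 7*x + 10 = (x - 1)*(x^2 - 3*x - 10) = (x - 5)*(x - 1)*(x + 2)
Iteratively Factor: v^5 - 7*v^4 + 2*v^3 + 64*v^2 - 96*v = (v - 4)*(v^4 - 3*v^3 - 10*v^2 + 24*v) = v*(v - 4)*(v^3 - 3*v^2 - 10*v + 24) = v*(v - 4)*(v + 3)*(v^2 - 6*v + 8) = v*(v - 4)*(v - 2)*(v + 3)*(v - 4)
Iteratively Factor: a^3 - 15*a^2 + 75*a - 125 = (a - 5)*(a^2 - 10*a + 25) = (a - 5)^2*(a - 5)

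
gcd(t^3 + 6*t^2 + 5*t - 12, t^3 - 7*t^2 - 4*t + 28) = 1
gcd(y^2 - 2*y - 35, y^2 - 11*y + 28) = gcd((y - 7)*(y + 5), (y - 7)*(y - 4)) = y - 7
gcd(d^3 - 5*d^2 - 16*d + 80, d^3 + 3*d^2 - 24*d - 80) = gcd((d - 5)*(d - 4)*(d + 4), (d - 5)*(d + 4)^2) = d^2 - d - 20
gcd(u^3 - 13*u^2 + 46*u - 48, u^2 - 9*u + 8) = u - 8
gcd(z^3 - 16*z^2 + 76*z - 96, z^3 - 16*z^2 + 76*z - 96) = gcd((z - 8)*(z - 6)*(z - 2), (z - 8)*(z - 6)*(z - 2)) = z^3 - 16*z^2 + 76*z - 96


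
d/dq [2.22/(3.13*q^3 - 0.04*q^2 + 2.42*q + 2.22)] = (-20.8458*q^2 + 0.1776*q - 5.3724)/(3.13*q^3 - 0.04*q^2 + 2.42*q + 2.22)^2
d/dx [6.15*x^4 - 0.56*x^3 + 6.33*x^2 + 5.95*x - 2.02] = 24.6*x^3 - 1.68*x^2 + 12.66*x + 5.95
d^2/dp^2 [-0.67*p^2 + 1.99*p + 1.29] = -1.34000000000000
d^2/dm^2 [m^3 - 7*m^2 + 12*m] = 6*m - 14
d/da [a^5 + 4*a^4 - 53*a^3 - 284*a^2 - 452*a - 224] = 5*a^4 + 16*a^3 - 159*a^2 - 568*a - 452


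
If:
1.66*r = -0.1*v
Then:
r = -0.0602409638554217*v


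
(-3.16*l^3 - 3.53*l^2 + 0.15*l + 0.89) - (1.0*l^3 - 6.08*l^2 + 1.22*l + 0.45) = -4.16*l^3 + 2.55*l^2 - 1.07*l + 0.44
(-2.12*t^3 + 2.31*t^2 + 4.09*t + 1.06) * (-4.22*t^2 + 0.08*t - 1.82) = 8.9464*t^5 - 9.9178*t^4 - 13.2166*t^3 - 8.3502*t^2 - 7.359*t - 1.9292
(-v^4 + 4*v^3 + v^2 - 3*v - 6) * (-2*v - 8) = 2*v^5 - 34*v^3 - 2*v^2 + 36*v + 48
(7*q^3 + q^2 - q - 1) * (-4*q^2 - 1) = -28*q^5 - 4*q^4 - 3*q^3 + 3*q^2 + q + 1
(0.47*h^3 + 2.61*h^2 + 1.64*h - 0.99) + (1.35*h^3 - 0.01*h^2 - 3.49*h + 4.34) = 1.82*h^3 + 2.6*h^2 - 1.85*h + 3.35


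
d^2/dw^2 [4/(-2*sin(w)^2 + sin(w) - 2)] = 4*(16*sin(w)^4 - 6*sin(w)^3 - 39*sin(w)^2 + 14*sin(w) + 6)/(-sin(w) - cos(2*w) + 3)^3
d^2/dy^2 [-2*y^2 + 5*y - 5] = -4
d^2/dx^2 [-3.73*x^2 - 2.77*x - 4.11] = -7.46000000000000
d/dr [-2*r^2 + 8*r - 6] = 8 - 4*r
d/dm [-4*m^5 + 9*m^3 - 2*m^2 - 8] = m*(-20*m^3 + 27*m - 4)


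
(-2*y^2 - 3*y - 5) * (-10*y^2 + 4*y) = 20*y^4 + 22*y^3 + 38*y^2 - 20*y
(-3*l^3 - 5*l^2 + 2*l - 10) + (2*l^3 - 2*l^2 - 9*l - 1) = -l^3 - 7*l^2 - 7*l - 11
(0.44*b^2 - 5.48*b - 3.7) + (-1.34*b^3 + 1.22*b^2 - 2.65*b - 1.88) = -1.34*b^3 + 1.66*b^2 - 8.13*b - 5.58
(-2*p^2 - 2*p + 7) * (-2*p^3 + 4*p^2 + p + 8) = 4*p^5 - 4*p^4 - 24*p^3 + 10*p^2 - 9*p + 56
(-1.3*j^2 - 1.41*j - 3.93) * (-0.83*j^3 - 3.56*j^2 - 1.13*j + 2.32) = 1.079*j^5 + 5.7983*j^4 + 9.7505*j^3 + 12.5681*j^2 + 1.1697*j - 9.1176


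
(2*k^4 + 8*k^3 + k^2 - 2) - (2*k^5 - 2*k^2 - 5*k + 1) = -2*k^5 + 2*k^4 + 8*k^3 + 3*k^2 + 5*k - 3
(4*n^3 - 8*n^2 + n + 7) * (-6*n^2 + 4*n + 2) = -24*n^5 + 64*n^4 - 30*n^3 - 54*n^2 + 30*n + 14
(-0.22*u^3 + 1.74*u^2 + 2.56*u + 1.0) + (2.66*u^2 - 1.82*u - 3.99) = -0.22*u^3 + 4.4*u^2 + 0.74*u - 2.99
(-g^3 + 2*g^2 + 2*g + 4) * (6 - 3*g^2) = 3*g^5 - 6*g^4 - 12*g^3 + 12*g + 24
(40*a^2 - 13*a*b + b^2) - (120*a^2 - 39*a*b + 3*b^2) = -80*a^2 + 26*a*b - 2*b^2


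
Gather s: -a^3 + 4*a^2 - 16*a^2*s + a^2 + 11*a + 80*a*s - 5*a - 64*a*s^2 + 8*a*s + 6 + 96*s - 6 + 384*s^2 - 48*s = -a^3 + 5*a^2 + 6*a + s^2*(384 - 64*a) + s*(-16*a^2 + 88*a + 48)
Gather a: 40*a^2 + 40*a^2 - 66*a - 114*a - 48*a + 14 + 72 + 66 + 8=80*a^2 - 228*a + 160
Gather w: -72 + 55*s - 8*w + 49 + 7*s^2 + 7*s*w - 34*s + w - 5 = 7*s^2 + 21*s + w*(7*s - 7) - 28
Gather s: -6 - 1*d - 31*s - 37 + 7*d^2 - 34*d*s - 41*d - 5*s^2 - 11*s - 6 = 7*d^2 - 42*d - 5*s^2 + s*(-34*d - 42) - 49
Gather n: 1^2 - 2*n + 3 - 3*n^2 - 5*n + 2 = -3*n^2 - 7*n + 6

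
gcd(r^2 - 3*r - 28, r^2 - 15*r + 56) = r - 7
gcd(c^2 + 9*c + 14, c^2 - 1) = 1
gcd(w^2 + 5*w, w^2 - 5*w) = w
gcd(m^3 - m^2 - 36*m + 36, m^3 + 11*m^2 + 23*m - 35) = m - 1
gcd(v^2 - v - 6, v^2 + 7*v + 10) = v + 2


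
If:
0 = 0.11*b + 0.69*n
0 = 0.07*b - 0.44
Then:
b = 6.29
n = -1.00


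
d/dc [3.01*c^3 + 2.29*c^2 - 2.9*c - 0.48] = 9.03*c^2 + 4.58*c - 2.9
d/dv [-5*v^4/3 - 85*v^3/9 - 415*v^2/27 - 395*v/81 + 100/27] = -20*v^3/3 - 85*v^2/3 - 830*v/27 - 395/81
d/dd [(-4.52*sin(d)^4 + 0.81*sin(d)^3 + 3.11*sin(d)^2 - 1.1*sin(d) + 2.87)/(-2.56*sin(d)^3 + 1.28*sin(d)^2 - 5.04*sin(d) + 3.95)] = (11.5712*sin(d)^6 - 11.5712*sin(d)^5 + 77.3408*sin(d)^4 - 85.2128*sin(d)^3 + 17.3737*sin(d)^2 + 17.2218*sin(d) + 10.1198)*cos(d)/(6.5536*sin(d)^6 - 6.5536*sin(d)^5 + 27.4432*sin(d)^4 - 33.1264*sin(d)^3 + 35.5136*sin(d)^2 - 39.816*sin(d) + 15.6025)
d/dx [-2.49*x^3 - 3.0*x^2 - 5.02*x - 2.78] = -7.47*x^2 - 6.0*x - 5.02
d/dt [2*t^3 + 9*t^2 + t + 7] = 6*t^2 + 18*t + 1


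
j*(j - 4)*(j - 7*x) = j^3 - 7*j^2*x - 4*j^2 + 28*j*x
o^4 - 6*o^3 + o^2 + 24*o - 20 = (o - 5)*(o - 2)*(o - 1)*(o + 2)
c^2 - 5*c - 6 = (c - 6)*(c + 1)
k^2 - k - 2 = (k - 2)*(k + 1)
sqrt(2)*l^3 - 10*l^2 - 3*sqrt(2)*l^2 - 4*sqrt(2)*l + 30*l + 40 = (l - 4)*(l - 5*sqrt(2))*(sqrt(2)*l + sqrt(2))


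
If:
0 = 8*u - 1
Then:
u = 1/8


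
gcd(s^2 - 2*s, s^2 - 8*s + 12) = s - 2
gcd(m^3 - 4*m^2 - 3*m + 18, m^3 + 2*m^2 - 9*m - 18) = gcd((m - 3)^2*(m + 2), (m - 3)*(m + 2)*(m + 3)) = m^2 - m - 6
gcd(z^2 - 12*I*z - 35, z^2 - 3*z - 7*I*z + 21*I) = z - 7*I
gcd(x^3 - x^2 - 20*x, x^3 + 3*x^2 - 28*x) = x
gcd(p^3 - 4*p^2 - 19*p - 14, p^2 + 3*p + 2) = p^2 + 3*p + 2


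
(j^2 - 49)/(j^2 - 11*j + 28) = (j + 7)/(j - 4)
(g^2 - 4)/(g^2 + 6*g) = (g^2 - 4)/(g*(g + 6))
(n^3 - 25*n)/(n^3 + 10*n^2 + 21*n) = (n^2 - 25)/(n^2 + 10*n + 21)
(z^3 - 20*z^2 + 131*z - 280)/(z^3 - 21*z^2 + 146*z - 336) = (z - 5)/(z - 6)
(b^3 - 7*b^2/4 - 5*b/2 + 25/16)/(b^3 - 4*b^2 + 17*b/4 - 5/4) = (b + 5/4)/(b - 1)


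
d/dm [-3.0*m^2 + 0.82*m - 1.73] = 0.82 - 6.0*m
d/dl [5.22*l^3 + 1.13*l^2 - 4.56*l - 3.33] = 15.66*l^2 + 2.26*l - 4.56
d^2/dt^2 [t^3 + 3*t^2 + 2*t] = 6*t + 6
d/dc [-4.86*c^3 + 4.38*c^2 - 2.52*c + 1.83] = -14.58*c^2 + 8.76*c - 2.52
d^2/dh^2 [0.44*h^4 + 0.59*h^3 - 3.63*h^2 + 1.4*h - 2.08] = 5.28*h^2 + 3.54*h - 7.26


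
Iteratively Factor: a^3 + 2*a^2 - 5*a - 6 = (a - 2)*(a^2 + 4*a + 3) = (a - 2)*(a + 3)*(a + 1)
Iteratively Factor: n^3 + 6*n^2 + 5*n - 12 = (n + 3)*(n^2 + 3*n - 4) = (n - 1)*(n + 3)*(n + 4)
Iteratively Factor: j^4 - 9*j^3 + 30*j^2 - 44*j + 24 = (j - 2)*(j^3 - 7*j^2 + 16*j - 12) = (j - 2)^2*(j^2 - 5*j + 6) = (j - 3)*(j - 2)^2*(j - 2)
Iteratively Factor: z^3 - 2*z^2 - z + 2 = (z - 1)*(z^2 - z - 2) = (z - 2)*(z - 1)*(z + 1)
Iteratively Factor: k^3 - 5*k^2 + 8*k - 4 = (k - 1)*(k^2 - 4*k + 4) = (k - 2)*(k - 1)*(k - 2)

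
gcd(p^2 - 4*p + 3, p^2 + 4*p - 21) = p - 3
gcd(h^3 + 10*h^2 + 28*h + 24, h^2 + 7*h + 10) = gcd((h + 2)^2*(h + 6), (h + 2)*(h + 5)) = h + 2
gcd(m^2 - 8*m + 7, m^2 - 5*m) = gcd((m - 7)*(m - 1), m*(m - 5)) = 1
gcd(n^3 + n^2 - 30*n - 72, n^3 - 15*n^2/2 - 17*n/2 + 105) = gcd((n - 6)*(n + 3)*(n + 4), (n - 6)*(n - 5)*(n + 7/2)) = n - 6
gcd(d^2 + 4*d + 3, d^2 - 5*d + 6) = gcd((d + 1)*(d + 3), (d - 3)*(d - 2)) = 1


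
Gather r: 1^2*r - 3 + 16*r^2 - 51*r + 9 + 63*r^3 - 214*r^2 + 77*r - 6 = 63*r^3 - 198*r^2 + 27*r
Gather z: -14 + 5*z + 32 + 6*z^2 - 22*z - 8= 6*z^2 - 17*z + 10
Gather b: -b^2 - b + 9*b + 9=-b^2 + 8*b + 9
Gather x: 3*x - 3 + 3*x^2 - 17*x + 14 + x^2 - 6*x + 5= 4*x^2 - 20*x + 16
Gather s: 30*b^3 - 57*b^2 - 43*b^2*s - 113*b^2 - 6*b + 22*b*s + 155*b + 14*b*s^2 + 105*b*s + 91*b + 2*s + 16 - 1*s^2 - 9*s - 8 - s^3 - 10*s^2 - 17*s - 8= 30*b^3 - 170*b^2 + 240*b - s^3 + s^2*(14*b - 11) + s*(-43*b^2 + 127*b - 24)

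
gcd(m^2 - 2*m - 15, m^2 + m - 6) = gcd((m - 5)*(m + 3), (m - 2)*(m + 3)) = m + 3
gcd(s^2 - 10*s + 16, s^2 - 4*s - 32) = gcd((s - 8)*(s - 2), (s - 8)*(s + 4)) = s - 8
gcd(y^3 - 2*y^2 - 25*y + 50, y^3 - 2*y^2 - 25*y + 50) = y^3 - 2*y^2 - 25*y + 50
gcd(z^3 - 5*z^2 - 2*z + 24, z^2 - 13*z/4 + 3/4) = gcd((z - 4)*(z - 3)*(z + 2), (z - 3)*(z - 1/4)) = z - 3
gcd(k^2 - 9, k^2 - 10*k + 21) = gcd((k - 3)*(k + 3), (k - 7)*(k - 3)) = k - 3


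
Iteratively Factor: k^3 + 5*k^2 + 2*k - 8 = (k + 2)*(k^2 + 3*k - 4) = (k - 1)*(k + 2)*(k + 4)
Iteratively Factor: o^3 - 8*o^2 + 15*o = (o - 3)*(o^2 - 5*o) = o*(o - 3)*(o - 5)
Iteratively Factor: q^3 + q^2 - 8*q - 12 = (q + 2)*(q^2 - q - 6) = (q - 3)*(q + 2)*(q + 2)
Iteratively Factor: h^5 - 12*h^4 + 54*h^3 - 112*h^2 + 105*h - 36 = (h - 1)*(h^4 - 11*h^3 + 43*h^2 - 69*h + 36) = (h - 1)^2*(h^3 - 10*h^2 + 33*h - 36) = (h - 3)*(h - 1)^2*(h^2 - 7*h + 12) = (h - 3)^2*(h - 1)^2*(h - 4)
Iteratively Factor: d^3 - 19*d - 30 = (d + 2)*(d^2 - 2*d - 15) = (d - 5)*(d + 2)*(d + 3)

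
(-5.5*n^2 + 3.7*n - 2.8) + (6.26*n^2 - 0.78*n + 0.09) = 0.76*n^2 + 2.92*n - 2.71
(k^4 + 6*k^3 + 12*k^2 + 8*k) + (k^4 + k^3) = 2*k^4 + 7*k^3 + 12*k^2 + 8*k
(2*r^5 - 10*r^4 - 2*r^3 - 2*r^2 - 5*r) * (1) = 2*r^5 - 10*r^4 - 2*r^3 - 2*r^2 - 5*r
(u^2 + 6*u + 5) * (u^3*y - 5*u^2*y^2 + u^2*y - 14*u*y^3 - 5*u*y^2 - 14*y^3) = u^5*y - 5*u^4*y^2 + 7*u^4*y - 14*u^3*y^3 - 35*u^3*y^2 + 11*u^3*y - 98*u^2*y^3 - 55*u^2*y^2 + 5*u^2*y - 154*u*y^3 - 25*u*y^2 - 70*y^3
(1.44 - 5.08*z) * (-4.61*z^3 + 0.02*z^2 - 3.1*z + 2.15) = 23.4188*z^4 - 6.74*z^3 + 15.7768*z^2 - 15.386*z + 3.096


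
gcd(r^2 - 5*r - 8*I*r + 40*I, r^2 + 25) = 1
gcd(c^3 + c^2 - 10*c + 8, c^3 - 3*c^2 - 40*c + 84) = c - 2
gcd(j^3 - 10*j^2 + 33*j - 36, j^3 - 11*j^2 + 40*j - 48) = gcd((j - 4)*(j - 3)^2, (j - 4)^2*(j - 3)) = j^2 - 7*j + 12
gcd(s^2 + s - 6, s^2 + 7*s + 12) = s + 3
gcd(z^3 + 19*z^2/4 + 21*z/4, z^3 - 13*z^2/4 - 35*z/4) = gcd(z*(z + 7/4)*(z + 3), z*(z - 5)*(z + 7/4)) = z^2 + 7*z/4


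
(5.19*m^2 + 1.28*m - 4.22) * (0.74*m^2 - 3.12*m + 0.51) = 3.8406*m^4 - 15.2456*m^3 - 4.4695*m^2 + 13.8192*m - 2.1522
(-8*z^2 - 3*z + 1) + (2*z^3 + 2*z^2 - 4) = 2*z^3 - 6*z^2 - 3*z - 3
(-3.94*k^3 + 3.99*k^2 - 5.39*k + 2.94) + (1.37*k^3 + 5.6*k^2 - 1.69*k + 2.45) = -2.57*k^3 + 9.59*k^2 - 7.08*k + 5.39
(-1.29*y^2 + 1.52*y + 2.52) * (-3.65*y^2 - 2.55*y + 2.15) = 4.7085*y^4 - 2.2585*y^3 - 15.8475*y^2 - 3.158*y + 5.418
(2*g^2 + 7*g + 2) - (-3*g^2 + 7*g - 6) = 5*g^2 + 8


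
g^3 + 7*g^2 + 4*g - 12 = (g - 1)*(g + 2)*(g + 6)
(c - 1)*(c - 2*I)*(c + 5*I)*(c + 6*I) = c^4 - c^3 + 9*I*c^3 - 8*c^2 - 9*I*c^2 + 8*c + 60*I*c - 60*I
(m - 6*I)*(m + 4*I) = m^2 - 2*I*m + 24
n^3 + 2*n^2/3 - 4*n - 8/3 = (n - 2)*(n + 2/3)*(n + 2)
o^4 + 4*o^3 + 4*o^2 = o^2*(o + 2)^2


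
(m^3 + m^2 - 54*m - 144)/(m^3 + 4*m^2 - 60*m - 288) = (m + 3)/(m + 6)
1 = 1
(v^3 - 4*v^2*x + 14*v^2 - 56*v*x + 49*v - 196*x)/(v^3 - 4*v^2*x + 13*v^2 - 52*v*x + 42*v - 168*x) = (v + 7)/(v + 6)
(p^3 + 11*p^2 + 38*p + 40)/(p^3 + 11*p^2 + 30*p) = (p^2 + 6*p + 8)/(p*(p + 6))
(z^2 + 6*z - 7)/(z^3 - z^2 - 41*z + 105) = (z - 1)/(z^2 - 8*z + 15)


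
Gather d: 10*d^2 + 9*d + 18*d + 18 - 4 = 10*d^2 + 27*d + 14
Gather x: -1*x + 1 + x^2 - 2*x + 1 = x^2 - 3*x + 2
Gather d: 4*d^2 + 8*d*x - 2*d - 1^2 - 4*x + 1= 4*d^2 + d*(8*x - 2) - 4*x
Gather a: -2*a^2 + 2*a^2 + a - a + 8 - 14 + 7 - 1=0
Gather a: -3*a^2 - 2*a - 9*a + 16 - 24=-3*a^2 - 11*a - 8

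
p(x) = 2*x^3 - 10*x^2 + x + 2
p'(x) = 6*x^2 - 20*x + 1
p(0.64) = -0.93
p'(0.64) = -9.34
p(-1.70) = -38.43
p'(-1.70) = 52.34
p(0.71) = -1.62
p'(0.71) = -10.18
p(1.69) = -15.22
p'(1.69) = -15.66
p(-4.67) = -424.45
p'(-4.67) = 225.25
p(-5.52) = -644.62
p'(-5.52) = 294.22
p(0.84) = -3.03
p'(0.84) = -11.57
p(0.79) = -2.46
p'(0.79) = -11.06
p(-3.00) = -145.00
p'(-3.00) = 115.00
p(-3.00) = -145.00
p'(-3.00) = 115.00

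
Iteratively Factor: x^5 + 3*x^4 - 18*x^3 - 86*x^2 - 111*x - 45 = (x + 1)*(x^4 + 2*x^3 - 20*x^2 - 66*x - 45) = (x - 5)*(x + 1)*(x^3 + 7*x^2 + 15*x + 9) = (x - 5)*(x + 1)*(x + 3)*(x^2 + 4*x + 3) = (x - 5)*(x + 1)^2*(x + 3)*(x + 3)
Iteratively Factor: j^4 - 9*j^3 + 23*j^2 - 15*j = (j - 3)*(j^3 - 6*j^2 + 5*j) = (j - 5)*(j - 3)*(j^2 - j) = (j - 5)*(j - 3)*(j - 1)*(j)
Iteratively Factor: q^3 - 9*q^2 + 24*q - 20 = (q - 2)*(q^2 - 7*q + 10) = (q - 2)^2*(q - 5)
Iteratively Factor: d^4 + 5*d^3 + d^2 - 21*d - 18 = (d + 3)*(d^3 + 2*d^2 - 5*d - 6) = (d - 2)*(d + 3)*(d^2 + 4*d + 3) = (d - 2)*(d + 1)*(d + 3)*(d + 3)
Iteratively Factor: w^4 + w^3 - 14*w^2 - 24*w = (w + 3)*(w^3 - 2*w^2 - 8*w) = (w - 4)*(w + 3)*(w^2 + 2*w) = w*(w - 4)*(w + 3)*(w + 2)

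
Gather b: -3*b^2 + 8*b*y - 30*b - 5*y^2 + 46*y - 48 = -3*b^2 + b*(8*y - 30) - 5*y^2 + 46*y - 48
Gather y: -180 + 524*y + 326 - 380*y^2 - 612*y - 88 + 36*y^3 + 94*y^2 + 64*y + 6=36*y^3 - 286*y^2 - 24*y + 64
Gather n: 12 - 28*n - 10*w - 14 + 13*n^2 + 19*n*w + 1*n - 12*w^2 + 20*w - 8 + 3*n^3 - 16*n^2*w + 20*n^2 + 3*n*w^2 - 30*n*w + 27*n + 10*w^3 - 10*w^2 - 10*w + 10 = 3*n^3 + n^2*(33 - 16*w) + n*(3*w^2 - 11*w) + 10*w^3 - 22*w^2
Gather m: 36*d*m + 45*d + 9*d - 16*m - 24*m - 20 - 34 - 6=54*d + m*(36*d - 40) - 60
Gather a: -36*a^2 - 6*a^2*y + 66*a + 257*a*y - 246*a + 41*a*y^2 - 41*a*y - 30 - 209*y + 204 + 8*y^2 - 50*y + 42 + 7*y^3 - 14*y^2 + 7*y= a^2*(-6*y - 36) + a*(41*y^2 + 216*y - 180) + 7*y^3 - 6*y^2 - 252*y + 216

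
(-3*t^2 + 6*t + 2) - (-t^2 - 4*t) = -2*t^2 + 10*t + 2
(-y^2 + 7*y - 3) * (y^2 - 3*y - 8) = -y^4 + 10*y^3 - 16*y^2 - 47*y + 24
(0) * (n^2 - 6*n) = 0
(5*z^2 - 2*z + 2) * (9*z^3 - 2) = 45*z^5 - 18*z^4 + 18*z^3 - 10*z^2 + 4*z - 4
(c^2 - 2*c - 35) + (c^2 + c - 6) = 2*c^2 - c - 41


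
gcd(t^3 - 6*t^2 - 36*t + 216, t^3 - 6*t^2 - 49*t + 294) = t - 6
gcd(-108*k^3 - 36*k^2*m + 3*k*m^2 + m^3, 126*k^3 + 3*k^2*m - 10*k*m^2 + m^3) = 18*k^2 + 3*k*m - m^2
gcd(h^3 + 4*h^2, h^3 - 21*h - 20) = h + 4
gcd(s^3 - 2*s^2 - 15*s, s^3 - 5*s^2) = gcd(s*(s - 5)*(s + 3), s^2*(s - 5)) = s^2 - 5*s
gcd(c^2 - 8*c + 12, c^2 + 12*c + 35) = 1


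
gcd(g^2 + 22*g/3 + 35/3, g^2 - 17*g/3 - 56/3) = g + 7/3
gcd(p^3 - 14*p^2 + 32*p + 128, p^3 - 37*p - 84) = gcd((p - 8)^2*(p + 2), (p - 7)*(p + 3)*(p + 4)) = 1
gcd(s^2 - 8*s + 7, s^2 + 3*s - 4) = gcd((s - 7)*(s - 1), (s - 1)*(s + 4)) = s - 1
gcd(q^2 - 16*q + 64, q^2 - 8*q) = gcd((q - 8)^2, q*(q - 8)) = q - 8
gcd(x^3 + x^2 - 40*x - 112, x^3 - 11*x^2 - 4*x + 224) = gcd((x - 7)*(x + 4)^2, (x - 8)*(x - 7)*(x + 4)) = x^2 - 3*x - 28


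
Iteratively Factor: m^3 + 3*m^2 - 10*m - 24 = (m - 3)*(m^2 + 6*m + 8) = (m - 3)*(m + 2)*(m + 4)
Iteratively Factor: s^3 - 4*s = (s + 2)*(s^2 - 2*s) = (s - 2)*(s + 2)*(s)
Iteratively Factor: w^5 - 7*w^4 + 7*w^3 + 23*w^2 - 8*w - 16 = (w - 4)*(w^4 - 3*w^3 - 5*w^2 + 3*w + 4) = (w - 4)*(w + 1)*(w^3 - 4*w^2 - w + 4) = (w - 4)*(w - 1)*(w + 1)*(w^2 - 3*w - 4) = (w - 4)^2*(w - 1)*(w + 1)*(w + 1)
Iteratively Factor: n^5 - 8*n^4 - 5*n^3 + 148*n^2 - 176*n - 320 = (n + 4)*(n^4 - 12*n^3 + 43*n^2 - 24*n - 80) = (n - 4)*(n + 4)*(n^3 - 8*n^2 + 11*n + 20) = (n - 4)^2*(n + 4)*(n^2 - 4*n - 5) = (n - 4)^2*(n + 1)*(n + 4)*(n - 5)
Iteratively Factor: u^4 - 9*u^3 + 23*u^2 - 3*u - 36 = (u + 1)*(u^3 - 10*u^2 + 33*u - 36) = (u - 3)*(u + 1)*(u^2 - 7*u + 12) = (u - 4)*(u - 3)*(u + 1)*(u - 3)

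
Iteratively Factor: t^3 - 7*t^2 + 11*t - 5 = (t - 5)*(t^2 - 2*t + 1) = (t - 5)*(t - 1)*(t - 1)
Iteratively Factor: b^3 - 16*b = (b)*(b^2 - 16) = b*(b + 4)*(b - 4)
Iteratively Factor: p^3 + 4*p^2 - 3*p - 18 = (p + 3)*(p^2 + p - 6) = (p + 3)^2*(p - 2)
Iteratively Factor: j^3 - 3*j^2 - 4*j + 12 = (j + 2)*(j^2 - 5*j + 6) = (j - 2)*(j + 2)*(j - 3)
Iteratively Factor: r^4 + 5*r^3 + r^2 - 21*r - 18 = (r + 1)*(r^3 + 4*r^2 - 3*r - 18) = (r + 1)*(r + 3)*(r^2 + r - 6) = (r + 1)*(r + 3)^2*(r - 2)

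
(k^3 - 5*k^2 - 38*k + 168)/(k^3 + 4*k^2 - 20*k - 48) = (k - 7)/(k + 2)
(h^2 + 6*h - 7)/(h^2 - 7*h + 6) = (h + 7)/(h - 6)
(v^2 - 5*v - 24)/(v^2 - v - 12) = (v - 8)/(v - 4)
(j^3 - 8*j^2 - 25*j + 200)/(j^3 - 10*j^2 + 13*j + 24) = (j^2 - 25)/(j^2 - 2*j - 3)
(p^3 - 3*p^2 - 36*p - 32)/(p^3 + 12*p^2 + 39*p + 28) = (p - 8)/(p + 7)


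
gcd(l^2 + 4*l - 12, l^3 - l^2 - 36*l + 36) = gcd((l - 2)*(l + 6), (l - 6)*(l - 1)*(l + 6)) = l + 6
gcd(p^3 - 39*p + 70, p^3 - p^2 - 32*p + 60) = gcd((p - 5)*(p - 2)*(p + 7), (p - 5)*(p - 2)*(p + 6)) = p^2 - 7*p + 10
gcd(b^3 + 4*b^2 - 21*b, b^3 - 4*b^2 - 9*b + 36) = b - 3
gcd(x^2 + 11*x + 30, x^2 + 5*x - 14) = 1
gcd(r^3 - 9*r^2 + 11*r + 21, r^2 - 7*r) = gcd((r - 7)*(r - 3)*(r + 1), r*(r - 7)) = r - 7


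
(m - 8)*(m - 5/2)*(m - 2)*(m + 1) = m^4 - 23*m^3/2 + 57*m^2/2 + m - 40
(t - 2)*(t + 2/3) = t^2 - 4*t/3 - 4/3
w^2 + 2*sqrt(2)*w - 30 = (w - 3*sqrt(2))*(w + 5*sqrt(2))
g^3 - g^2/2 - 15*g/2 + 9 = (g - 2)*(g - 3/2)*(g + 3)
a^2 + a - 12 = (a - 3)*(a + 4)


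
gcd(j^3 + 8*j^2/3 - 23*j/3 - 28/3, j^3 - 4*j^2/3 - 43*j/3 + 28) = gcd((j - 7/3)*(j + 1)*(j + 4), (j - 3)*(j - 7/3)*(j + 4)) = j^2 + 5*j/3 - 28/3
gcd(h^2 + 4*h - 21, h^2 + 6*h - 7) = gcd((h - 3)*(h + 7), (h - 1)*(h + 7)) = h + 7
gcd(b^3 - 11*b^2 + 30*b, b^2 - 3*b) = b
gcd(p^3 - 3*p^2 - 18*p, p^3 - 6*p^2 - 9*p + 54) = p^2 - 3*p - 18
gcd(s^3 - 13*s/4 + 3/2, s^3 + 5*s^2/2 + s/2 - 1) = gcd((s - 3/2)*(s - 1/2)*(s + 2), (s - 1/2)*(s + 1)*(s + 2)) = s^2 + 3*s/2 - 1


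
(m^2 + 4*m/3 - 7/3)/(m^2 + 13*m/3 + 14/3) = (m - 1)/(m + 2)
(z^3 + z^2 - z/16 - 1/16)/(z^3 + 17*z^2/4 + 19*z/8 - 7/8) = (4*z + 1)/(2*(2*z + 7))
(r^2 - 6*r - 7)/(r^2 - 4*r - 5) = (r - 7)/(r - 5)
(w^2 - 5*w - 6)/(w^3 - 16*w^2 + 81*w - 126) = (w + 1)/(w^2 - 10*w + 21)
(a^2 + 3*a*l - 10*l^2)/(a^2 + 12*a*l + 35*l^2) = (a - 2*l)/(a + 7*l)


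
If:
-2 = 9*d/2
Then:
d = -4/9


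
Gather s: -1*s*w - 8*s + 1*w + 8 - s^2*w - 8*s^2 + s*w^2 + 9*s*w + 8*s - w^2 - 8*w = s^2*(-w - 8) + s*(w^2 + 8*w) - w^2 - 7*w + 8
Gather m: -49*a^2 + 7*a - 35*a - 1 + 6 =-49*a^2 - 28*a + 5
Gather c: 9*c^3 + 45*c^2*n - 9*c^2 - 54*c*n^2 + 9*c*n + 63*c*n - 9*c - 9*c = 9*c^3 + c^2*(45*n - 9) + c*(-54*n^2 + 72*n - 18)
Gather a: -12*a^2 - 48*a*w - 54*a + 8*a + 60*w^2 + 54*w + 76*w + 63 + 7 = -12*a^2 + a*(-48*w - 46) + 60*w^2 + 130*w + 70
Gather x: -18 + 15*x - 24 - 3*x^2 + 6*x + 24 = -3*x^2 + 21*x - 18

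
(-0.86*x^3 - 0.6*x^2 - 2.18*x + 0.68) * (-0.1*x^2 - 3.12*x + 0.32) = 0.086*x^5 + 2.7432*x^4 + 1.8148*x^3 + 6.5416*x^2 - 2.8192*x + 0.2176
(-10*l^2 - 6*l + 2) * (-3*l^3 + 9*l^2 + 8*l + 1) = 30*l^5 - 72*l^4 - 140*l^3 - 40*l^2 + 10*l + 2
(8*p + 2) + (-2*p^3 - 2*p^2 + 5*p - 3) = -2*p^3 - 2*p^2 + 13*p - 1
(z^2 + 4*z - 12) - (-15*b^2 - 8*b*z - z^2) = 15*b^2 + 8*b*z + 2*z^2 + 4*z - 12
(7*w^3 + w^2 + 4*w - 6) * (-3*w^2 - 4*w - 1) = -21*w^5 - 31*w^4 - 23*w^3 + w^2 + 20*w + 6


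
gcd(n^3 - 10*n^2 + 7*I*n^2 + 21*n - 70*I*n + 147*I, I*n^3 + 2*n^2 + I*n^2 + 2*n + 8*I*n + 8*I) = 1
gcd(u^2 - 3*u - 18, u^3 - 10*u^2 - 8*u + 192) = u - 6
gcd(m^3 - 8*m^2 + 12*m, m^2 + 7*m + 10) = 1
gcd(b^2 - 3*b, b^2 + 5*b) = b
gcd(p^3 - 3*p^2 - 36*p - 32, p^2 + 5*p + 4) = p^2 + 5*p + 4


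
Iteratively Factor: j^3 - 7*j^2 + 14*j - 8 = (j - 4)*(j^2 - 3*j + 2) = (j - 4)*(j - 2)*(j - 1)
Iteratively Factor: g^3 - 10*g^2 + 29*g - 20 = (g - 4)*(g^2 - 6*g + 5) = (g - 5)*(g - 4)*(g - 1)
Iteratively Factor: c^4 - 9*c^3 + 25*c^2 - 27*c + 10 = (c - 1)*(c^3 - 8*c^2 + 17*c - 10) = (c - 1)^2*(c^2 - 7*c + 10) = (c - 5)*(c - 1)^2*(c - 2)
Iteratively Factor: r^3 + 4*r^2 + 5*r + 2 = (r + 1)*(r^2 + 3*r + 2) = (r + 1)^2*(r + 2)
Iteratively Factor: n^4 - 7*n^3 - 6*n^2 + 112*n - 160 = (n - 2)*(n^3 - 5*n^2 - 16*n + 80) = (n - 5)*(n - 2)*(n^2 - 16) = (n - 5)*(n - 2)*(n + 4)*(n - 4)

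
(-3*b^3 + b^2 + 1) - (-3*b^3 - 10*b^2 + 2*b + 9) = 11*b^2 - 2*b - 8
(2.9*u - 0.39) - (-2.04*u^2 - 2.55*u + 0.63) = 2.04*u^2 + 5.45*u - 1.02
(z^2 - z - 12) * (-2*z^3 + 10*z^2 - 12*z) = -2*z^5 + 12*z^4 + 2*z^3 - 108*z^2 + 144*z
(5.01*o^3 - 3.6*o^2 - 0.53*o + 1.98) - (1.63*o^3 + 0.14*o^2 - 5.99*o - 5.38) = 3.38*o^3 - 3.74*o^2 + 5.46*o + 7.36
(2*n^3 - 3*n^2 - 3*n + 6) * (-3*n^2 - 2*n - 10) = -6*n^5 + 5*n^4 - 5*n^3 + 18*n^2 + 18*n - 60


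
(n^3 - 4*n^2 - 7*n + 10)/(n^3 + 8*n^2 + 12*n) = (n^2 - 6*n + 5)/(n*(n + 6))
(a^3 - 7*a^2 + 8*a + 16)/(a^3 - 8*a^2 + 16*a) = (a + 1)/a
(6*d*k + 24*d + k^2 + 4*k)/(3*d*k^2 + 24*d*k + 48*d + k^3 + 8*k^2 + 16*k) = (6*d + k)/(3*d*k + 12*d + k^2 + 4*k)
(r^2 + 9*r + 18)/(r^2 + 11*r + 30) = (r + 3)/(r + 5)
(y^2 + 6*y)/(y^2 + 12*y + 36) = y/(y + 6)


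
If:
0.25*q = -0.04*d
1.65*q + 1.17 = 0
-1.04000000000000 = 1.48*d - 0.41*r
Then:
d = 4.43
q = -0.71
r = 18.53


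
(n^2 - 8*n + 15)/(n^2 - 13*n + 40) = (n - 3)/(n - 8)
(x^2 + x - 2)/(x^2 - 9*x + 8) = (x + 2)/(x - 8)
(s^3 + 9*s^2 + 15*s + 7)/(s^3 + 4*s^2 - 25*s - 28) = (s + 1)/(s - 4)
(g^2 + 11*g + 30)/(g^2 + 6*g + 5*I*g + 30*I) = (g + 5)/(g + 5*I)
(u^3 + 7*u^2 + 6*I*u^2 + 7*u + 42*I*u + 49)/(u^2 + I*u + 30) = (u^3 + u^2*(7 + 6*I) + u*(7 + 42*I) + 49)/(u^2 + I*u + 30)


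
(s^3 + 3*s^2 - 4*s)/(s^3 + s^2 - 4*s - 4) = s*(s^2 + 3*s - 4)/(s^3 + s^2 - 4*s - 4)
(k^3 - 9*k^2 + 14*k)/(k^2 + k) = (k^2 - 9*k + 14)/(k + 1)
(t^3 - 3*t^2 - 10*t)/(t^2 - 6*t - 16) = t*(t - 5)/(t - 8)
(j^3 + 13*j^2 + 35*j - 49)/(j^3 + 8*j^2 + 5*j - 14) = (j + 7)/(j + 2)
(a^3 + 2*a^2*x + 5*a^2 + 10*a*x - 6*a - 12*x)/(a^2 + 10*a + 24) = (a^2 + 2*a*x - a - 2*x)/(a + 4)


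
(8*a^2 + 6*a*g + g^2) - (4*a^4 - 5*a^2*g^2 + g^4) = -4*a^4 + 5*a^2*g^2 + 8*a^2 + 6*a*g - g^4 + g^2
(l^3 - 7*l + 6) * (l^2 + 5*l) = l^5 + 5*l^4 - 7*l^3 - 29*l^2 + 30*l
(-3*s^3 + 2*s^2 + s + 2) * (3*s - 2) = -9*s^4 + 12*s^3 - s^2 + 4*s - 4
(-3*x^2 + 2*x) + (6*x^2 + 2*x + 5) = 3*x^2 + 4*x + 5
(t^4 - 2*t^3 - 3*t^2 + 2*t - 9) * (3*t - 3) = 3*t^5 - 9*t^4 - 3*t^3 + 15*t^2 - 33*t + 27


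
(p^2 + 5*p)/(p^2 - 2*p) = (p + 5)/(p - 2)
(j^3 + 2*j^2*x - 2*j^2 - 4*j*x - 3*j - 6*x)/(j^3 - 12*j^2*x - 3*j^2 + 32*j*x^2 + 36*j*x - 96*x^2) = (j^2 + 2*j*x + j + 2*x)/(j^2 - 12*j*x + 32*x^2)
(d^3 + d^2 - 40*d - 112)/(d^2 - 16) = (d^2 - 3*d - 28)/(d - 4)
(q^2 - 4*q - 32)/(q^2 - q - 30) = (-q^2 + 4*q + 32)/(-q^2 + q + 30)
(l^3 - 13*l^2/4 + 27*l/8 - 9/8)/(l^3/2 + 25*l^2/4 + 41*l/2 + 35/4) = (8*l^3 - 26*l^2 + 27*l - 9)/(2*(2*l^3 + 25*l^2 + 82*l + 35))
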